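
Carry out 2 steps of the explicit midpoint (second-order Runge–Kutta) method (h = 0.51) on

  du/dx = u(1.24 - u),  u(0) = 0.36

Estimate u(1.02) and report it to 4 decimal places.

Midpoint: k1 = f(x_n, u_n); k2 = f(x_n + h/2, u_n + (h/2)·k1); u_{n+1} = u_n + h·k2.
x=0.000000, u=0.360000:
  k1 = f(0.000000, 0.360000) = 0.316800
  k2 = f(0.255000, 0.440784) = 0.352282
  u ← 0.360000 + 0.51·0.352282 = 0.539664
x=0.510000, u=0.539664:
  k1 = f(0.510000, 0.539664) = 0.377946
  k2 = f(0.765000, 0.636040) = 0.384143
  u ← 0.539664 + 0.51·0.384143 = 0.735576
u(1.02) ≈ 0.7356

0.7356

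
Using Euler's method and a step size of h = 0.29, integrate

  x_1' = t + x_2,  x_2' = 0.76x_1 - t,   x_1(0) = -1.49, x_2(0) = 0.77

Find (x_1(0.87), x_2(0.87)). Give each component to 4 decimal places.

Euler on (x_1,x_2): x_1_{n+1} = x_1_n + h·x_1', x_2_{n+1} = x_2_n + h·x_2'.
0.000000: (-1.490000, 0.770000); f=(0.770000, -1.132400) → (-1.266700, 0.441604)
0.290000: (-1.266700, 0.441604); f=(0.731604, -1.252692) → (-1.054535, 0.078323)
0.580000: (-1.054535, 0.078323); f=(0.658323, -1.381446) → (-0.863621, -0.322296)
(x_1(0.87), x_2(0.87)) ≈ (-0.8636, -0.3223)

-0.8636, -0.3223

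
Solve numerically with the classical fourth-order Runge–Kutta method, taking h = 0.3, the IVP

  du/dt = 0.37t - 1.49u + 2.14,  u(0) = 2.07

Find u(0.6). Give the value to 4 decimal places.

1.7461

RK4: k1 = f(t_n, u_n); k2 = f(t_n + h/2, u_n + (h/2)·k1); k3 = f(t_n + h/2, u_n + (h/2)·k2); k4 = f(t_n + h, u_n + h·k3); u_{n+1} = u_n + (h/6)·(k1 + 2k2 + 2k3 + k4).
t=0.000000, u=2.070000:
  k1 = f(0.000000, 2.070000) = -0.944300
  k2 = f(0.150000, 1.928355) = -0.677749
  k3 = f(0.150000, 1.968338) = -0.737323
  k4 = f(0.300000, 1.848803) = -0.503717
  u ← 2.070000 + (0.3/6)·(k1 + 2k2 + 2k3 + k4) = 1.856092
t=0.300000, u=1.856092:
  k1 = f(0.300000, 1.856092) = -0.514577
  k2 = f(0.450000, 1.778905) = -0.344069
  k3 = f(0.450000, 1.804482) = -0.382178
  k4 = f(0.600000, 1.741439) = -0.232744
  u ← 1.856092 + (0.3/6)·(k1 + 2k2 + 2k3 + k4) = 1.746101
u(0.6) ≈ 1.7461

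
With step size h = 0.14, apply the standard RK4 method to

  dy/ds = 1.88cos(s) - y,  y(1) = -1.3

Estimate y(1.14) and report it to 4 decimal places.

-1.0127

RK4: k1 = f(s_n, y_n); k2 = f(s_n + h/2, y_n + (h/2)·k1); k3 = f(s_n + h/2, y_n + (h/2)·k2); k4 = f(s_n + h, y_n + h·k3); y_{n+1} = y_n + (h/6)·(k1 + 2k2 + 2k3 + k4).
s=1.000000, y=-1.300000:
  k1 = f(1.000000, -1.300000) = 2.315768
  k2 = f(1.070000, -1.137896) = 2.040530
  k3 = f(1.070000, -1.157163) = 2.059796
  k4 = f(1.140000, -1.011628) = 1.796706
  y ← -1.300000 + (0.14/6)·(k1 + 2k2 + 2k3 + k4) = -1.012694
y(1.14) ≈ -1.0127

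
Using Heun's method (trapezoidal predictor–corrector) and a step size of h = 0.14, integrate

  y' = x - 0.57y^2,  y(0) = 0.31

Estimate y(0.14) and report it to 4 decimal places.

Heun: k1 = f(x_n, y_n); k2 = f(x_n + h, y_n + h·k1); y_{n+1} = y_n + (h/2)·(k1 + k2).
x=0.000000, y=0.310000:
  k1 = f(0.000000, 0.310000) = -0.054777
  k2 = f(0.140000, 0.302331) = 0.087900
  y ← 0.310000 + (0.14/2)·(-0.054777 + 0.087900) = 0.312319
y(0.14) ≈ 0.3123

0.3123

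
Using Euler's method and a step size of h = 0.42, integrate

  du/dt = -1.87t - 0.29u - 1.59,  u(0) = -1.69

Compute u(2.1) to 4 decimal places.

Euler: u_{n+1} = u_n + h·f(t_n, u_n).
t=0.000000, u=-1.690000: f=-1.099900 → u ← -1.690000 + 0.42·(-1.099900) = -2.151958
t=0.420000, u=-2.151958: f=-1.751332 → u ← -2.151958 + 0.42·(-1.751332) = -2.887518
t=0.840000, u=-2.887518: f=-2.323420 → u ← -2.887518 + 0.42·(-2.323420) = -3.863354
t=1.260000, u=-3.863354: f=-2.825827 → u ← -3.863354 + 0.42·(-2.825827) = -5.050201
t=1.680000, u=-5.050201: f=-3.267042 → u ← -5.050201 + 0.42·(-3.267042) = -6.422359
u(2.1) ≈ -6.4224

-6.4224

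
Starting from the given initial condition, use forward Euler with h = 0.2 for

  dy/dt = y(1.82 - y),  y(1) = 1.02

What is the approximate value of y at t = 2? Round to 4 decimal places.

1.6470

Euler: y_{n+1} = y_n + h·f(t_n, y_n).
t=1.000000, y=1.020000: f=0.816000 → y ← 1.020000 + 0.2·0.816000 = 1.183200
t=1.200000, y=1.183200: f=0.753462 → y ← 1.183200 + 0.2·0.753462 = 1.333892
t=1.400000, y=1.333892: f=0.648415 → y ← 1.333892 + 0.2·0.648415 = 1.463575
t=1.600000, y=1.463575: f=0.521654 → y ← 1.463575 + 0.2·0.521654 = 1.567906
t=1.800000, y=1.567906: f=0.395259 → y ← 1.567906 + 0.2·0.395259 = 1.646958
y(2) ≈ 1.6470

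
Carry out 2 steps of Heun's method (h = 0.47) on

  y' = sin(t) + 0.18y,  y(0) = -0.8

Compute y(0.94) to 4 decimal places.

Heun: k1 = f(t_n, y_n); k2 = f(t_n + h, y_n + h·k1); y_{n+1} = y_n + (h/2)·(k1 + k2).
t=0.000000, y=-0.800000:
  k1 = f(0.000000, -0.800000) = -0.144000
  k2 = f(0.470000, -0.867680) = 0.296704
  y ← -0.800000 + (0.47/2)·(-0.144000 + 0.296704) = -0.764115
t=0.470000, y=-0.764115:
  k1 = f(0.470000, -0.764115) = 0.315346
  k2 = f(0.940000, -0.615902) = 0.696696
  y ← -0.764115 + (0.47/2)·(0.315346 + 0.696696) = -0.526285
y(0.94) ≈ -0.5263

-0.5263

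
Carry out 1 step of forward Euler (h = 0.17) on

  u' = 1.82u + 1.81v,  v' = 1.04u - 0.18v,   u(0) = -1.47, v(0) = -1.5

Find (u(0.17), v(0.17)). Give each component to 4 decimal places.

-2.3864, -1.7140

Euler on (u,v): u_{n+1} = u_n + h·u', v_{n+1} = v_n + h·v'.
0.000000: (-1.470000, -1.500000); f=(-5.390400, -1.258800) → (-2.386368, -1.713996)
(u(0.17), v(0.17)) ≈ (-2.3864, -1.7140)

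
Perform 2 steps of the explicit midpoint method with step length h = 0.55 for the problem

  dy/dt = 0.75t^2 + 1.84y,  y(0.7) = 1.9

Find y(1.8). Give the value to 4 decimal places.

Midpoint: k1 = f(t_n, y_n); k2 = f(t_n + h/2, y_n + (h/2)·k1); y_{n+1} = y_n + h·k2.
t=0.700000, y=1.900000:
  k1 = f(0.700000, 1.900000) = 3.863500
  k2 = f(0.975000, 2.962462) = 6.163900
  y ← 1.900000 + 0.55·6.163900 = 5.290145
t=1.250000, y=5.290145:
  k1 = f(1.250000, 5.290145) = 10.905742
  k2 = f(1.525000, 8.289224) = 16.996391
  y ← 5.290145 + 0.55·16.996391 = 14.638160
y(1.8) ≈ 14.6382

14.6382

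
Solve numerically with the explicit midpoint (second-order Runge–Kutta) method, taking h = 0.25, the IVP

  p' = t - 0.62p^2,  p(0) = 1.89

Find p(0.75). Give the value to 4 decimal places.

1.2354

Midpoint: k1 = f(t_n, p_n); k2 = f(t_n + h/2, p_n + (h/2)·k1); p_{n+1} = p_n + h·k2.
t=0.000000, p=1.890000:
  k1 = f(0.000000, 1.890000) = -2.214702
  k2 = f(0.125000, 1.613162) = -1.488421
  p ← 1.890000 + 0.25·(-1.488421) = 1.517895
t=0.250000, p=1.517895:
  k1 = f(0.250000, 1.517895) = -1.178483
  k2 = f(0.375000, 1.370584) = -0.789671
  p ← 1.517895 + 0.25·(-0.789671) = 1.320477
t=0.500000, p=1.320477:
  k1 = f(0.500000, 1.320477) = -0.581069
  k2 = f(0.625000, 1.247843) = -0.340410
  p ← 1.320477 + 0.25·(-0.340410) = 1.235374
p(0.75) ≈ 1.2354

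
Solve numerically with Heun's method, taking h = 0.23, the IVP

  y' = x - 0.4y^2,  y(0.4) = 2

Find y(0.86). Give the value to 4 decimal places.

Heun: k1 = f(x_n, y_n); k2 = f(x_n + h, y_n + h·k1); y_{n+1} = y_n + (h/2)·(k1 + k2).
x=0.400000, y=2.000000:
  k1 = f(0.400000, 2.000000) = -1.200000
  k2 = f(0.630000, 1.724000) = -0.558870
  y ← 2.000000 + (0.23/2)·(-1.200000 + (-0.558870)) = 1.797730
x=0.630000, y=1.797730:
  k1 = f(0.630000, 1.797730) = -0.662733
  k2 = f(0.860000, 1.645301) = -0.222807
  y ← 1.797730 + (0.23/2)·(-0.662733 + (-0.222807)) = 1.695893
y(0.86) ≈ 1.6959

1.6959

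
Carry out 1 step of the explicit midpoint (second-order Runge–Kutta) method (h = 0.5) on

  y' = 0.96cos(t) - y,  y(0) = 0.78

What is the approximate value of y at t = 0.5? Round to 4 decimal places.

Midpoint: k1 = f(t_n, y_n); k2 = f(t_n + h/2, y_n + (h/2)·k1); y_{n+1} = y_n + h·k2.
t=0.000000, y=0.780000:
  k1 = f(0.000000, 0.780000) = 0.180000
  k2 = f(0.250000, 0.825000) = 0.105156
  y ← 0.780000 + 0.5·0.105156 = 0.832578
y(0.5) ≈ 0.8326

0.8326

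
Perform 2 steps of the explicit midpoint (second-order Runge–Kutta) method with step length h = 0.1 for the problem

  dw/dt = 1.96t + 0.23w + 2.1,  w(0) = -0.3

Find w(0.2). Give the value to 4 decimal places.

0.1553

Midpoint: k1 = f(t_n, w_n); k2 = f(t_n + h/2, w_n + (h/2)·k1); w_{n+1} = w_n + h·k2.
t=0.000000, w=-0.300000:
  k1 = f(0.000000, -0.300000) = 2.031000
  k2 = f(0.050000, -0.198450) = 2.152357
  w ← -0.300000 + 0.1·2.152357 = -0.084764
t=0.100000, w=-0.084764:
  k1 = f(0.100000, -0.084764) = 2.276504
  k2 = f(0.150000, 0.029061) = 2.400684
  w ← -0.084764 + 0.1·2.400684 = 0.155304
w(0.2) ≈ 0.1553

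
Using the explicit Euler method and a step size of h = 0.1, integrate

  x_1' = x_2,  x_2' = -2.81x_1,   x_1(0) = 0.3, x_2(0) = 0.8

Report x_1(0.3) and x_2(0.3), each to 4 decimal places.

0.5125, 0.4820

Euler on (x_1,x_2): x_1_{n+1} = x_1_n + h·x_1', x_2_{n+1} = x_2_n + h·x_2'.
0.000000: (0.300000, 0.800000); f=(0.800000, -0.843000) → (0.380000, 0.715700)
0.100000: (0.380000, 0.715700); f=(0.715700, -1.067800) → (0.451570, 0.608920)
0.200000: (0.451570, 0.608920); f=(0.608920, -1.268912) → (0.512462, 0.482029)
(x_1(0.3), x_2(0.3)) ≈ (0.5125, 0.4820)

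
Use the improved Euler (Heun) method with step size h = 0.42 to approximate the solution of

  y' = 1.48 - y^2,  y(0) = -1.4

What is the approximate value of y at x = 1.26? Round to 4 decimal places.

-11.2027

Heun: k1 = f(x_n, y_n); k2 = f(x_n + h, y_n + h·k1); y_{n+1} = y_n + (h/2)·(k1 + k2).
x=0.000000, y=-1.400000:
  k1 = f(0.000000, -1.400000) = -0.480000
  k2 = f(0.420000, -1.601600) = -1.085123
  y ← -1.400000 + (0.42/2)·(-0.480000 + (-1.085123)) = -1.728676
x=0.420000, y=-1.728676:
  k1 = f(0.420000, -1.728676) = -1.508320
  k2 = f(0.840000, -2.362170) = -4.099847
  y ← -1.728676 + (0.42/2)·(-1.508320 + (-4.099847)) = -2.906391
x=0.840000, y=-2.906391:
  k1 = f(0.840000, -2.906391) = -6.967108
  k2 = f(1.260000, -5.832576) = -32.538944
  y ← -2.906391 + (0.42/2)·(-6.967108 + (-32.538944)) = -11.202662
y(1.26) ≈ -11.2027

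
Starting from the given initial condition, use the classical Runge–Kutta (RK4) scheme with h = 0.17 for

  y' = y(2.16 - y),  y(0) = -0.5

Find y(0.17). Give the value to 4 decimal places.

RK4: k1 = f(x_n, y_n); k2 = f(x_n + h/2, y_n + (h/2)·k1); k3 = f(x_n + h/2, y_n + (h/2)·k2); k4 = f(x_n + h, y_n + h·k3); y_{n+1} = y_n + (h/6)·(k1 + 2k2 + 2k3 + k4).
x=0.000000, y=-0.500000:
  k1 = f(0.000000, -0.500000) = -1.330000
  k2 = f(0.085000, -0.613050) = -1.700018
  k3 = f(0.085000, -0.644502) = -1.807506
  k4 = f(0.170000, -0.807276) = -2.395411
  y ← -0.500000 + (0.17/6)·(k1 + 2k2 + 2k3 + k4) = -0.804313
y(0.17) ≈ -0.8043

-0.8043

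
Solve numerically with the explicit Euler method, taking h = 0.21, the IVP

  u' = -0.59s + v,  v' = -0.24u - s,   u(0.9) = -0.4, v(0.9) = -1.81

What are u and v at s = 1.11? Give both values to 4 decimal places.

-0.8916, -1.9788

Euler on (u,v): u_{n+1} = u_n + h·u', v_{n+1} = v_n + h·v'.
0.900000: (-0.400000, -1.810000); f=(-2.341000, -0.804000) → (-0.891610, -1.978840)
(u(1.11), v(1.11)) ≈ (-0.8916, -1.9788)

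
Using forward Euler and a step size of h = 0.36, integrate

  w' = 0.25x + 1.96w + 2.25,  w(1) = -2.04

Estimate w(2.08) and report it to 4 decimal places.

Euler: w_{n+1} = w_n + h·f(x_n, w_n).
x=1.000000, w=-2.040000: f=-1.498400 → w ← -2.040000 + 0.36·(-1.498400) = -2.579424
x=1.360000, w=-2.579424: f=-2.465671 → w ← -2.579424 + 0.36·(-2.465671) = -3.467066
x=1.720000, w=-3.467066: f=-4.115449 → w ← -3.467066 + 0.36·(-4.115449) = -4.948627
w(2.08) ≈ -4.9486

-4.9486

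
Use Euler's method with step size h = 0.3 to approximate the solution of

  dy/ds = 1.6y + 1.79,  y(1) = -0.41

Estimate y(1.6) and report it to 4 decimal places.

0.4337

Euler: y_{n+1} = y_n + h·f(s_n, y_n).
s=1.000000, y=-0.410000: f=1.134000 → y ← -0.410000 + 0.3·1.134000 = -0.069800
s=1.300000, y=-0.069800: f=1.678320 → y ← -0.069800 + 0.3·1.678320 = 0.433696
y(1.6) ≈ 0.4337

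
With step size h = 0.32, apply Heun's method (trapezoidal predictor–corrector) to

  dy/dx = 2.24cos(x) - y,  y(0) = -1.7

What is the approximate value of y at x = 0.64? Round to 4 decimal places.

0.0369

Heun: k1 = f(x_n, y_n); k2 = f(x_n + h, y_n + h·k1); y_{n+1} = y_n + (h/2)·(k1 + k2).
x=0.000000, y=-1.700000:
  k1 = f(0.000000, -1.700000) = 3.940000
  k2 = f(0.320000, -0.439200) = 2.565487
  y ← -1.700000 + (0.32/2)·(3.940000 + 2.565487) = -0.659122
x=0.320000, y=-0.659122:
  k1 = f(0.320000, -0.659122) = 2.785409
  k2 = f(0.640000, 0.232209) = 1.564486
  y ← -0.659122 + (0.32/2)·(2.785409 + 1.564486) = 0.036861
y(0.64) ≈ 0.0369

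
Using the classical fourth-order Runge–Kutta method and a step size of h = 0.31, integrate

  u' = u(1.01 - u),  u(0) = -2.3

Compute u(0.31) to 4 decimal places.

RK4: k1 = f(s_n, u_n); k2 = f(s_n + h/2, u_n + (h/2)·k1); k3 = f(s_n + h/2, u_n + (h/2)·k2); k4 = f(s_n + h, u_n + h·k3); u_{n+1} = u_n + (h/6)·(k1 + 2k2 + 2k3 + k4).
s=0.000000, u=-2.300000:
  k1 = f(0.000000, -2.300000) = -7.613000
  k2 = f(0.155000, -3.480015) = -15.625320
  k3 = f(0.155000, -4.721925) = -27.065715
  k4 = f(0.310000, -10.690372) = -125.081322
  u ← -2.300000 + (0.31/6)·(k1 + 2k2 + 2k3 + k4) = -13.567280
u(0.31) ≈ -13.5673

-13.5673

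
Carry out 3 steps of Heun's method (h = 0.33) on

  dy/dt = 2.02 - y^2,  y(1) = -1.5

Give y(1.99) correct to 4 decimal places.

Heun: k1 = f(t_n, y_n); k2 = f(t_n + h, y_n + h·k1); y_{n+1} = y_n + (h/2)·(k1 + k2).
t=1.000000, y=-1.500000:
  k1 = f(1.000000, -1.500000) = -0.230000
  k2 = f(1.330000, -1.575900) = -0.463461
  y ← -1.500000 + (0.33/2)·(-0.230000 + (-0.463461)) = -1.614421
t=1.330000, y=-1.614421:
  k1 = f(1.330000, -1.614421) = -0.586355
  k2 = f(1.660000, -1.807918) = -1.248568
  y ← -1.614421 + (0.33/2)·(-0.586355 + (-1.248568)) = -1.917183
t=1.660000, y=-1.917183:
  k1 = f(1.660000, -1.917183) = -1.655592
  k2 = f(1.990000, -2.463529) = -4.048975
  y ← -1.917183 + (0.33/2)·(-1.655592 + (-4.048975)) = -2.858437
y(1.99) ≈ -2.8584

-2.8584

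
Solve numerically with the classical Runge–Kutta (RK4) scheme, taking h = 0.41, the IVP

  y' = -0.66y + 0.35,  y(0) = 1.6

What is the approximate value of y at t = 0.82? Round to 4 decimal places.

1.1529

RK4: k1 = f(t_n, y_n); k2 = f(t_n + h/2, y_n + (h/2)·k1); k3 = f(t_n + h/2, y_n + (h/2)·k2); k4 = f(t_n + h, y_n + h·k3); y_{n+1} = y_n + (h/6)·(k1 + 2k2 + 2k3 + k4).
t=0.000000, y=1.600000:
  k1 = f(0.000000, 1.600000) = -0.706000
  k2 = f(0.205000, 1.455270) = -0.610478
  k3 = f(0.205000, 1.474852) = -0.623402
  k4 = f(0.410000, 1.344405) = -0.537307
  y ← 1.600000 + (0.41/6)·(k1 + 2k2 + 2k3 + k4) = 1.346410
t=0.410000, y=1.346410:
  k1 = f(0.410000, 1.346410) = -0.538631
  k2 = f(0.615000, 1.235991) = -0.465754
  k3 = f(0.615000, 1.250931) = -0.475614
  k4 = f(0.820000, 1.151408) = -0.409930
  y ← 1.346410 + (0.41/6)·(k1 + 2k2 + 2k3 + k4) = 1.152938
y(0.82) ≈ 1.1529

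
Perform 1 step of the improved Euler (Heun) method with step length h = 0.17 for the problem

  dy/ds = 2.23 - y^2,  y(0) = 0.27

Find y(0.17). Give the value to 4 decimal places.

Heun: k1 = f(s_n, y_n); k2 = f(s_n + h, y_n + h·k1); y_{n+1} = y_n + (h/2)·(k1 + k2).
s=0.000000, y=0.270000:
  k1 = f(0.000000, 0.270000) = 2.157100
  k2 = f(0.170000, 0.636707) = 1.824604
  y ← 0.270000 + (0.17/2)·(2.157100 + 1.824604) = 0.608445
y(0.17) ≈ 0.6084

0.6084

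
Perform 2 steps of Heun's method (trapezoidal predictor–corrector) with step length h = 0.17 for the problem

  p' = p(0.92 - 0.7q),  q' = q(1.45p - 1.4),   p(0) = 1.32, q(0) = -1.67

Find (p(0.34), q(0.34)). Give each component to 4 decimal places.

Heun on (p,q): k1 = f(t_n, state_n); k2 = f(t_n + h, state_n + h·k1); state_{n+1} = state_n + (h/2)·(k1 + k2).
0.000000: (1.320000, -1.670000)
  k1 = (2.757480, -0.858380)
  predictor → (1.788772, -1.815925)
  k2 = (3.919462, -2.167703)
  → (1.887540, -1.927217)
0.170000: (1.887540, -1.927217)
  k1 = (4.282926, -2.576560)
  predictor → (2.615638, -2.365232)
  k2 = (6.737000, -5.659231)
  → (2.824234, -2.627259)
(p(0.34), q(0.34)) ≈ (2.8242, -2.6273)

2.8242, -2.6273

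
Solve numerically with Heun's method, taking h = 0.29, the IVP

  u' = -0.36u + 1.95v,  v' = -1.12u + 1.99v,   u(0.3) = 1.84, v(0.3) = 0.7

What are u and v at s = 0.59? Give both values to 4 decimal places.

Heun on (u,v): k1 = f(s_n, state_n); k2 = f(s_n + h, state_n + h·k1); state_{n+1} = state_n + (h/2)·(k1 + k2).
0.300000: (1.840000, 0.700000)
  k1 = (0.702600, -0.667800)
  predictor → (2.043754, 0.506338)
  k2 = (0.251608, -1.281392)
  → (1.978360, 0.417367)
(u(0.59), v(0.59)) ≈ (1.9784, 0.4174)

1.9784, 0.4174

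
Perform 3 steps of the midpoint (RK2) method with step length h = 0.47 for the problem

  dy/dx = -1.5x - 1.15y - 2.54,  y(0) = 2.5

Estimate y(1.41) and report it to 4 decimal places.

Midpoint: k1 = f(x_n, y_n); k2 = f(x_n + h/2, y_n + (h/2)·k1); y_{n+1} = y_n + h·k2.
x=0.000000, y=2.500000:
  k1 = f(0.000000, 2.500000) = -5.415000
  k2 = f(0.235000, 1.227475) = -4.304096
  y ← 2.500000 + 0.47·(-4.304096) = 0.477075
x=0.470000, y=0.477075:
  k1 = f(0.470000, 0.477075) = -3.793636
  k2 = f(0.705000, -0.414430) = -3.120906
  y ← 0.477075 + 0.47·(-3.120906) = -0.989751
x=0.940000, y=-0.989751:
  k1 = f(0.940000, -0.989751) = -2.811786
  k2 = f(1.175000, -1.650521) = -2.404401
  y ← -0.989751 + 0.47·(-2.404401) = -2.119820
y(1.41) ≈ -2.1198

-2.1198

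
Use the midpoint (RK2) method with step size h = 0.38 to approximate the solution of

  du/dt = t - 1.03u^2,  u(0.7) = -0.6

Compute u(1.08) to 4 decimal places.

-0.3749

Midpoint: k1 = f(t_n, u_n); k2 = f(t_n + h/2, u_n + (h/2)·k1); u_{n+1} = u_n + h·k2.
t=0.700000, u=-0.600000:
  k1 = f(0.700000, -0.600000) = 0.329200
  k2 = f(0.890000, -0.537452) = 0.592480
  u ← -0.600000 + 0.38·0.592480 = -0.374858
u(1.08) ≈ -0.3749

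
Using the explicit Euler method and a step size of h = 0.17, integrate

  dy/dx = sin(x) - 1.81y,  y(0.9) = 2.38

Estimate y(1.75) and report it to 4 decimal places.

0.8218

Euler: y_{n+1} = y_n + h·f(x_n, y_n).
x=0.900000, y=2.380000: f=-3.524473 → y ← 2.380000 + 0.17·(-3.524473) = 1.780840
x=1.070000, y=1.780840: f=-2.346119 → y ← 1.780840 + 0.17·(-2.346119) = 1.381999
x=1.240000, y=1.381999: f=-1.555635 → y ← 1.381999 + 0.17·(-1.555635) = 1.117541
x=1.410000, y=1.117541: f=-1.035650 → y ← 1.117541 + 0.17·(-1.035650) = 0.941481
x=1.580000, y=0.941481: f=-0.704123 → y ← 0.941481 + 0.17·(-0.704123) = 0.821780
y(1.75) ≈ 0.8218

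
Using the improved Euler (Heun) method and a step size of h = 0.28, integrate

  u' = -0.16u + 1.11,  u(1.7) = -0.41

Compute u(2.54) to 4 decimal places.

Heun: k1 = f(t_n, u_n); k2 = f(t_n + h, u_n + h·k1); u_{n+1} = u_n + (h/2)·(k1 + k2).
t=1.700000, u=-0.410000:
  k1 = f(1.700000, -0.410000) = 1.175600
  k2 = f(1.980000, -0.080832) = 1.122933
  u ← -0.410000 + (0.28/2)·(1.175600 + 1.122933) = -0.088205
t=1.980000, u=-0.088205:
  k1 = f(1.980000, -0.088205) = 1.124113
  k2 = f(2.260000, 0.226546) = 1.073753
  u ← -0.088205 + (0.28/2)·(1.124113 + 1.073753) = 0.219496
t=2.260000, u=0.219496:
  k1 = f(2.260000, 0.219496) = 1.074881
  k2 = f(2.540000, 0.520462) = 1.026726
  u ← 0.219496 + (0.28/2)·(1.074881 + 1.026726) = 0.513721
u(2.54) ≈ 0.5137

0.5137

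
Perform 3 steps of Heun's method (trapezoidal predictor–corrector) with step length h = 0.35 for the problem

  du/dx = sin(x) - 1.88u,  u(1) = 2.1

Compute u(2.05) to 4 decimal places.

0.7789

Heun: k1 = f(x_n, u_n); k2 = f(x_n + h, u_n + h·k1); u_{n+1} = u_n + (h/2)·(k1 + k2).
x=1.000000, u=2.100000:
  k1 = f(1.000000, 2.100000) = -3.106529
  k2 = f(1.350000, 1.012715) = -0.928181
  u ← 2.100000 + (0.35/2)·(-3.106529 + (-0.928181)) = 1.393926
x=1.350000, u=1.393926:
  k1 = f(1.350000, 1.393926) = -1.644857
  k2 = f(1.700000, 0.818226) = -0.546600
  u ← 1.393926 + (0.35/2)·(-1.644857 + (-0.546600)) = 1.010421
x=1.700000, u=1.010421:
  k1 = f(1.700000, 1.010421) = -0.907926
  k2 = f(2.050000, 0.692647) = -0.414813
  u ← 1.010421 + (0.35/2)·(-0.907926 + (-0.414813)) = 0.778941
u(2.05) ≈ 0.7789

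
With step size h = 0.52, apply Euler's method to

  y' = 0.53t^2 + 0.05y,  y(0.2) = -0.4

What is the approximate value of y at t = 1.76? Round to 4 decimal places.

0.1499

Euler: y_{n+1} = y_n + h·f(t_n, y_n).
t=0.200000, y=-0.400000: f=0.001200 → y ← -0.400000 + 0.52·0.001200 = -0.399376
t=0.720000, y=-0.399376: f=0.254783 → y ← -0.399376 + 0.52·0.254783 = -0.266889
t=1.240000, y=-0.266889: f=0.801584 → y ← -0.266889 + 0.52·0.801584 = 0.149935
y(1.76) ≈ 0.1499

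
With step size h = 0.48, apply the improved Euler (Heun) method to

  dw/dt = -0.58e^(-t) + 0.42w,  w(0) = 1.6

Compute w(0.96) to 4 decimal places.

1.9225

Heun: k1 = f(t_n, w_n); k2 = f(t_n + h, w_n + h·k1); w_{n+1} = w_n + (h/2)·(k1 + k2).
t=0.000000, w=1.600000:
  k1 = f(0.000000, 1.600000) = 0.092000
  k2 = f(0.480000, 1.644160) = 0.331653
  w ← 1.600000 + (0.48/2)·(0.092000 + 0.331653) = 1.701677
t=0.480000, w=1.701677:
  k1 = f(0.480000, 1.701677) = 0.355810
  k2 = f(0.960000, 1.872465) = 0.564358
  w ← 1.701677 + (0.48/2)·(0.355810 + 0.564358) = 1.922517
w(0.96) ≈ 1.9225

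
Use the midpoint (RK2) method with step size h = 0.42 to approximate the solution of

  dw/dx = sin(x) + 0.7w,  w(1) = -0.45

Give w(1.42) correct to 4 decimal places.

Midpoint: k1 = f(x_n, w_n); k2 = f(x_n + h/2, w_n + (h/2)·k1); w_{n+1} = w_n + h·k2.
x=1.000000, w=-0.450000:
  k1 = f(1.000000, -0.450000) = 0.526471
  k2 = f(1.210000, -0.339441) = 0.698007
  w ← -0.450000 + 0.42·0.698007 = -0.156837
w(1.42) ≈ -0.1568

-0.1568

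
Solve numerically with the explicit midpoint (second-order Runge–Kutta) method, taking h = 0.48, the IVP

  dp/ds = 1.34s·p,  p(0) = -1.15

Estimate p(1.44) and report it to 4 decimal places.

Midpoint: k1 = f(s_n, p_n); k2 = f(s_n + h/2, p_n + (h/2)·k1); p_{n+1} = p_n + h·k2.
s=0.000000, p=-1.150000:
  k1 = f(0.000000, -1.150000) = 0.000000
  k2 = f(0.240000, -1.150000) = -0.369840
  p ← -1.150000 + 0.48·(-0.369840) = -1.327523
s=0.480000, p=-1.327523:
  k1 = f(0.480000, -1.327523) = -0.853863
  k2 = f(0.720000, -1.532450) = -1.478508
  p ← -1.327523 + 0.48·(-1.478508) = -2.037207
s=0.960000, p=-2.037207:
  k1 = f(0.960000, -2.037207) = -2.620663
  k2 = f(1.200000, -2.666166) = -4.287195
  p ← -2.037207 + 0.48·(-4.287195) = -4.095061
p(1.44) ≈ -4.0951

-4.0951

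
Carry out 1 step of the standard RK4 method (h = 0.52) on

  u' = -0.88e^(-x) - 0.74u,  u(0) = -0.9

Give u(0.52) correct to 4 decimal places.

RK4: k1 = f(x_n, u_n); k2 = f(x_n + h/2, u_n + (h/2)·k1); k3 = f(x_n + h/2, u_n + (h/2)·k2); k4 = f(x_n + h, u_n + h·k3); u_{n+1} = u_n + (h/6)·(k1 + 2k2 + 2k3 + k4).
x=0.000000, u=-0.900000:
  k1 = f(0.000000, -0.900000) = -0.214000
  k2 = f(0.260000, -0.955640) = 0.028648
  k3 = f(0.260000, -0.892551) = -0.018037
  k4 = f(0.520000, -0.909379) = 0.149763
  u ← -0.900000 + (0.52/6)·(k1 + 2k2 + 2k3 + k4) = -0.903728
u(0.52) ≈ -0.9037

-0.9037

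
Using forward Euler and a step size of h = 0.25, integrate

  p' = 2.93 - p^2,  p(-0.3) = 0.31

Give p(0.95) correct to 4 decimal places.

Euler: p_{n+1} = p_n + h·f(x_n, p_n).
x=-0.300000, p=0.310000: f=2.833900 → p ← 0.310000 + 0.25·2.833900 = 1.018475
x=-0.050000, p=1.018475: f=1.892709 → p ← 1.018475 + 0.25·1.892709 = 1.491652
x=0.200000, p=1.491652: f=0.704974 → p ← 1.491652 + 0.25·0.704974 = 1.667896
x=0.450000, p=1.667896: f=0.148124 → p ← 1.667896 + 0.25·0.148124 = 1.704927
x=0.700000, p=1.704927: f=0.023225 → p ← 1.704927 + 0.25·0.023225 = 1.710733
p(0.95) ≈ 1.7107

1.7107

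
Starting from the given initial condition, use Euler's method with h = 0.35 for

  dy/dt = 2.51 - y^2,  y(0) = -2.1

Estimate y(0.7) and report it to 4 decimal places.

-4.5623

Euler: y_{n+1} = y_n + h·f(t_n, y_n).
t=0.000000, y=-2.100000: f=-1.900000 → y ← -2.100000 + 0.35·(-1.900000) = -2.765000
t=0.350000, y=-2.765000: f=-5.135225 → y ← -2.765000 + 0.35·(-5.135225) = -4.562329
y(0.7) ≈ -4.5623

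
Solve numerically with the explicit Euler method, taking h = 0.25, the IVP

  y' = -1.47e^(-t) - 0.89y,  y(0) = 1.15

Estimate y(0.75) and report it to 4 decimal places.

-0.1271

Euler: y_{n+1} = y_n + h·f(t_n, y_n).
t=0.000000, y=1.150000: f=-2.493500 → y ← 1.150000 + 0.25·(-2.493500) = 0.526625
t=0.250000, y=0.526625: f=-1.613533 → y ← 0.526625 + 0.25·(-1.613533) = 0.123242
t=0.500000, y=0.123242: f=-1.001285 → y ← 0.123242 + 0.25·(-1.001285) = -0.127080
y(0.75) ≈ -0.1271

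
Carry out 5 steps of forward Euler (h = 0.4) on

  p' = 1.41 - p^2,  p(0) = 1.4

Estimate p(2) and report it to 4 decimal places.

1.1874

Euler: p_{n+1} = p_n + h·f(x_n, p_n).
x=0.000000, p=1.400000: f=-0.550000 → p ← 1.400000 + 0.4·(-0.550000) = 1.180000
x=0.400000, p=1.180000: f=0.017600 → p ← 1.180000 + 0.4·0.017600 = 1.187040
x=0.800000, p=1.187040: f=0.000936 → p ← 1.187040 + 0.4·0.000936 = 1.187414
x=1.200000, p=1.187414: f=0.000047 → p ← 1.187414 + 0.4·0.000047 = 1.187433
x=1.600000, p=1.187433: f=0.000002 → p ← 1.187433 + 0.4·0.000002 = 1.187434
p(2) ≈ 1.1874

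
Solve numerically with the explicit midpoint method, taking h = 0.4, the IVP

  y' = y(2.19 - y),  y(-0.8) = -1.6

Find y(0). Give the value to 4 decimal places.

Midpoint: k1 = f(x_n, y_n); k2 = f(x_n + h/2, y_n + (h/2)·k1); y_{n+1} = y_n + h·k2.
x=-0.800000, y=-1.600000:
  k1 = f(-0.800000, -1.600000) = -6.064000
  k2 = f(-0.600000, -2.812800) = -14.071876
  y ← -1.600000 + 0.4·(-14.071876) = -7.228750
x=-0.400000, y=-7.228750:
  k1 = f(-0.400000, -7.228750) = -68.085795
  k2 = f(-0.200000, -20.845909) = -480.204474
  y ← -7.228750 + 0.4·(-480.204474) = -199.310540
y(0) ≈ -199.3105

-199.3105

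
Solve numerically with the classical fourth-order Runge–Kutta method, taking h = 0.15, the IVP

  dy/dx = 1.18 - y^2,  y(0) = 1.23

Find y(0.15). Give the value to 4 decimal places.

1.1882

RK4: k1 = f(x_n, y_n); k2 = f(x_n + h/2, y_n + (h/2)·k1); k3 = f(x_n + h/2, y_n + (h/2)·k2); k4 = f(x_n + h, y_n + h·k3); y_{n+1} = y_n + (h/6)·(k1 + 2k2 + 2k3 + k4).
x=0.000000, y=1.230000:
  k1 = f(0.000000, 1.230000) = -0.332900
  k2 = f(0.075000, 1.205032) = -0.272103
  k3 = f(0.075000, 1.209592) = -0.283113
  k4 = f(0.150000, 1.187533) = -0.230235
  y ← 1.230000 + (0.15/6)·(k1 + 2k2 + 2k3 + k4) = 1.188161
y(0.15) ≈ 1.1882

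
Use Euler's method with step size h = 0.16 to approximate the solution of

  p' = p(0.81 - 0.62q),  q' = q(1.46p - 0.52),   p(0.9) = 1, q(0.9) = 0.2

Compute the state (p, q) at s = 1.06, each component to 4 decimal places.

1.1098, 0.2301

Euler on (p,q): p_{n+1} = p_n + h·p', q_{n+1} = q_n + h·q'.
0.900000: (1.000000, 0.200000); f=(0.686000, 0.188000) → (1.109760, 0.230080)
(p(1.06), q(1.06)) ≈ (1.1098, 0.2301)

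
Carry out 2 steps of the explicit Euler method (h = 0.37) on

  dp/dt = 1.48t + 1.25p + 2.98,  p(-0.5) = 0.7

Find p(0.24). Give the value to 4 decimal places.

3.7408

Euler: p_{n+1} = p_n + h·f(t_n, p_n).
t=-0.500000, p=0.700000: f=3.115000 → p ← 0.700000 + 0.37·3.115000 = 1.852550
t=-0.130000, p=1.852550: f=5.103288 → p ← 1.852550 + 0.37·5.103288 = 3.740766
p(0.24) ≈ 3.7408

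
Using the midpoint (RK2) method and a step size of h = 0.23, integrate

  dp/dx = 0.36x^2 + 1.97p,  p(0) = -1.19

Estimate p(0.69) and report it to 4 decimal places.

Midpoint: k1 = f(x_n, p_n); k2 = f(x_n + h/2, p_n + (h/2)·k1); p_{n+1} = p_n + h·k2.
x=0.000000, p=-1.190000:
  k1 = f(0.000000, -1.190000) = -2.344300
  k2 = f(0.115000, -1.459594) = -2.870640
  p ← -1.190000 + 0.23·(-2.870640) = -1.850247
x=0.230000, p=-1.850247:
  k1 = f(0.230000, -1.850247) = -3.625943
  k2 = f(0.345000, -2.267231) = -4.423595
  p ← -1.850247 + 0.23·(-4.423595) = -2.867674
x=0.460000, p=-2.867674:
  k1 = f(0.460000, -2.867674) = -5.573142
  k2 = f(0.575000, -3.508586) = -6.792889
  p ← -2.867674 + 0.23·(-6.792889) = -4.430039
p(0.69) ≈ -4.4300

-4.4300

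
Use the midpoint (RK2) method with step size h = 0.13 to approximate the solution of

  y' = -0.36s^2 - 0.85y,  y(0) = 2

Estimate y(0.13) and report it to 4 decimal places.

1.7910

Midpoint: k1 = f(s_n, y_n); k2 = f(s_n + h/2, y_n + (h/2)·k1); y_{n+1} = y_n + h·k2.
s=0.000000, y=2.000000:
  k1 = f(0.000000, 2.000000) = -1.700000
  k2 = f(0.065000, 1.889500) = -1.607596
  y ← 2.000000 + 0.13·(-1.607596) = 1.791013
y(0.13) ≈ 1.7910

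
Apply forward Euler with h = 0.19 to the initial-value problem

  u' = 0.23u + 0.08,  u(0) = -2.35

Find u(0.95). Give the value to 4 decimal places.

Euler: u_{n+1} = u_n + h·f(x_n, u_n).
x=0.000000, u=-2.350000: f=-0.460500 → u ← -2.350000 + 0.19·(-0.460500) = -2.437495
x=0.190000, u=-2.437495: f=-0.480624 → u ← -2.437495 + 0.19·(-0.480624) = -2.528814
x=0.380000, u=-2.528814: f=-0.501627 → u ← -2.528814 + 0.19·(-0.501627) = -2.624123
x=0.570000, u=-2.624123: f=-0.523548 → u ← -2.624123 + 0.19·(-0.523548) = -2.723597
x=0.760000, u=-2.723597: f=-0.546427 → u ← -2.723597 + 0.19·(-0.546427) = -2.827418
u(0.95) ≈ -2.8274

-2.8274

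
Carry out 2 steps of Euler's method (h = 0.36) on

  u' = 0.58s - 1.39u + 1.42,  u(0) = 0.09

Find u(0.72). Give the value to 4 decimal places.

0.8642

Euler: u_{n+1} = u_n + h·f(s_n, u_n).
s=0.000000, u=0.090000: f=1.294900 → u ← 0.090000 + 0.36·1.294900 = 0.556164
s=0.360000, u=0.556164: f=0.855732 → u ← 0.556164 + 0.36·0.855732 = 0.864228
u(0.72) ≈ 0.8642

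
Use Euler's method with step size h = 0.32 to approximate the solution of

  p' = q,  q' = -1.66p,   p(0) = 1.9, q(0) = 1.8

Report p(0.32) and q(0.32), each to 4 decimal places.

Euler on (p,q): p_{n+1} = p_n + h·p', q_{n+1} = q_n + h·q'.
0.000000: (1.900000, 1.800000); f=(1.800000, -3.154000) → (2.476000, 0.790720)
(p(0.32), q(0.32)) ≈ (2.4760, 0.7907)

2.4760, 0.7907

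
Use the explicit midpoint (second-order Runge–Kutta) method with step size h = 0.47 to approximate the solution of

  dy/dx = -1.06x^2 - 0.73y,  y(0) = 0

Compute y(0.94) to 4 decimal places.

Midpoint: k1 = f(x_n, y_n); k2 = f(x_n + h/2, y_n + (h/2)·k1); y_{n+1} = y_n + h·k2.
x=0.000000, y=0.000000:
  k1 = f(0.000000, 0.000000) = 0.000000
  k2 = f(0.235000, 0.000000) = -0.058538
  y ← 0.000000 + 0.47·(-0.058538) = -0.027513
x=0.470000, y=-0.027513:
  k1 = f(0.470000, -0.027513) = -0.214069
  k2 = f(0.705000, -0.077819) = -0.470038
  y ← -0.027513 + 0.47·(-0.470038) = -0.248431
y(0.94) ≈ -0.2484

-0.2484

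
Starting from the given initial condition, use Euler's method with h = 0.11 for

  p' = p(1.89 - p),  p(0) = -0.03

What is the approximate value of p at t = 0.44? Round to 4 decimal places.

-0.0648

Euler: p_{n+1} = p_n + h·f(t_n, p_n).
t=0.000000, p=-0.030000: f=-0.057600 → p ← -0.030000 + 0.11·(-0.057600) = -0.036336
t=0.110000, p=-0.036336: f=-0.069995 → p ← -0.036336 + 0.11·(-0.069995) = -0.044035
t=0.220000, p=-0.044035: f=-0.085166 → p ← -0.044035 + 0.11·(-0.085166) = -0.053404
t=0.330000, p=-0.053404: f=-0.103785 → p ← -0.053404 + 0.11·(-0.103785) = -0.064820
p(0.44) ≈ -0.0648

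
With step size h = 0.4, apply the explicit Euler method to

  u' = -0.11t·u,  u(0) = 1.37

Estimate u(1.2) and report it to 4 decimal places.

1.2985

Euler: u_{n+1} = u_n + h·f(t_n, u_n).
t=0.000000, u=1.370000: f=0.000000 → u ← 1.370000 + 0.4·0.000000 = 1.370000
t=0.400000, u=1.370000: f=-0.060280 → u ← 1.370000 + 0.4·(-0.060280) = 1.345888
t=0.800000, u=1.345888: f=-0.118438 → u ← 1.345888 + 0.4·(-0.118438) = 1.298513
u(1.2) ≈ 1.2985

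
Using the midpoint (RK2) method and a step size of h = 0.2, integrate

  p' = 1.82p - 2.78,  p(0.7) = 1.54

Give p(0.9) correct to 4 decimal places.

1.5454

Midpoint: k1 = f(t_n, p_n); k2 = f(t_n + h/2, p_n + (h/2)·k1); p_{n+1} = p_n + h·k2.
t=0.700000, p=1.540000:
  k1 = f(0.700000, 1.540000) = 0.022800
  k2 = f(0.800000, 1.542280) = 0.026950
  p ← 1.540000 + 0.2·0.026950 = 1.545390
p(0.9) ≈ 1.5454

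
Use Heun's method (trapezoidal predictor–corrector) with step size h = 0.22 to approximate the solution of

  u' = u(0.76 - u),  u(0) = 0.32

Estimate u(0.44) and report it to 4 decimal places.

Heun: k1 = f(x_n, u_n); k2 = f(x_n + h, u_n + h·k1); u_{n+1} = u_n + (h/2)·(k1 + k2).
x=0.000000, u=0.320000:
  k1 = f(0.000000, 0.320000) = 0.140800
  k2 = f(0.220000, 0.350976) = 0.143558
  u ← 0.320000 + (0.22/2)·(0.140800 + 0.143558) = 0.351279
x=0.220000, u=0.351279:
  k1 = f(0.220000, 0.351279) = 0.143575
  k2 = f(0.440000, 0.382866) = 0.144392
  u ← 0.351279 + (0.22/2)·(0.143575 + 0.144392) = 0.382956
u(0.44) ≈ 0.3830

0.3830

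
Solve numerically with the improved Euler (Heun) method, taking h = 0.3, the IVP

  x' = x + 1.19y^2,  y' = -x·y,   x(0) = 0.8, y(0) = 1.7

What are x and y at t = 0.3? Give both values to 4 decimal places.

2.0446, 1.0945

Heun on (x,y): k1 = f(t_n, state_n); k2 = f(t_n + h, state_n + h·k1); state_{n+1} = state_n + (h/2)·(k1 + k2).
0.000000: (0.800000, 1.700000)
  k1 = (4.239100, -1.360000)
  predictor → (2.071730, 1.292000)
  k2 = (4.058154, -2.676675)
  → (2.044588, 1.094499)
(x(0.3), y(0.3)) ≈ (2.0446, 1.0945)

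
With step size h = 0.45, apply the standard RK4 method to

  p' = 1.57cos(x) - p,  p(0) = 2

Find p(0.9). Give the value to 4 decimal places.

RK4: k1 = f(x_n, p_n); k2 = f(x_n + h/2, p_n + (h/2)·k1); k3 = f(x_n + h/2, p_n + (h/2)·k2); k4 = f(x_n + h, p_n + h·k3); p_{n+1} = p_n + (h/6)·(k1 + 2k2 + 2k3 + k4).
x=0.000000, p=2.000000:
  k1 = f(0.000000, 2.000000) = -0.430000
  k2 = f(0.225000, 1.903250) = -0.372823
  k3 = f(0.225000, 1.916115) = -0.385688
  k4 = f(0.450000, 1.826440) = -0.412738
  p ← 2.000000 + (0.45/6)·(k1 + 2k2 + 2k3 + k4) = 1.823018
x=0.450000, p=1.823018:
  k1 = f(0.450000, 1.823018) = -0.409316
  k2 = f(0.675000, 1.730922) = -0.505212
  k3 = f(0.675000, 1.709345) = -0.483635
  k4 = f(0.900000, 1.605382) = -0.629454
  p ← 1.823018 + (0.45/6)·(k1 + 2k2 + 2k3 + k4) = 1.596783
p(0.9) ≈ 1.5968

1.5968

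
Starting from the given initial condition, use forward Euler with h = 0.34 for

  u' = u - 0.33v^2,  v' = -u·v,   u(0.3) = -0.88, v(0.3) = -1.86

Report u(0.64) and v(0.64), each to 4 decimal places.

-1.5674, -2.4165

Euler on (u,v): u_{n+1} = u_n + h·u', v_{n+1} = v_n + h·v'.
0.300000: (-0.880000, -1.860000); f=(-2.021668, -1.636800) → (-1.567367, -2.416512)
(u(0.64), v(0.64)) ≈ (-1.5674, -2.4165)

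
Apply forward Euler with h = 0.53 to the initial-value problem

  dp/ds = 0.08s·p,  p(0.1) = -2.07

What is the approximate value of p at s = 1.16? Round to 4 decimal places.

Euler: p_{n+1} = p_n + h·f(s_n, p_n).
s=0.100000, p=-2.070000: f=-0.016560 → p ← -2.070000 + 0.53·(-0.016560) = -2.078777
s=0.630000, p=-2.078777: f=-0.104770 → p ← -2.078777 + 0.53·(-0.104770) = -2.134305
p(1.16) ≈ -2.1343

-2.1343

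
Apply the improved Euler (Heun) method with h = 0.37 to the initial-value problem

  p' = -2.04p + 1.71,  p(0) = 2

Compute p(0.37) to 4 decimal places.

Heun: k1 = f(s_n, p_n); k2 = f(s_n + h, p_n + h·k1); p_{n+1} = p_n + (h/2)·(k1 + k2).
s=0.000000, p=2.000000:
  k1 = f(0.000000, 2.000000) = -2.370000
  k2 = f(0.370000, 1.123100) = -0.581124
  p ← 2.000000 + (0.37/2)·(-2.370000 + (-0.581124)) = 1.454042
p(0.37) ≈ 1.4540

1.4540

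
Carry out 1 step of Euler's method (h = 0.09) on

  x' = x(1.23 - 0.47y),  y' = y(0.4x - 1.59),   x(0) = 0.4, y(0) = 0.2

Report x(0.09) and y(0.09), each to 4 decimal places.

Euler on (x,y): x_{n+1} = x_n + h·x', y_{n+1} = y_n + h·y'.
0.000000: (0.400000, 0.200000); f=(0.454400, -0.286000) → (0.440896, 0.174260)
(x(0.09), y(0.09)) ≈ (0.4409, 0.1743)

0.4409, 0.1743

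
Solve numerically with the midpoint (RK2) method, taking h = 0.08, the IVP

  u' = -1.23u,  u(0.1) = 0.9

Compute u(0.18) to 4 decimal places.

Midpoint: k1 = f(t_n, u_n); k2 = f(t_n + h/2, u_n + (h/2)·k1); u_{n+1} = u_n + h·k2.
t=0.100000, u=0.900000:
  k1 = f(0.100000, 0.900000) = -1.107000
  k2 = f(0.140000, 0.855720) = -1.052536
  u ← 0.900000 + 0.08·(-1.052536) = 0.815797
u(0.18) ≈ 0.8158

0.8158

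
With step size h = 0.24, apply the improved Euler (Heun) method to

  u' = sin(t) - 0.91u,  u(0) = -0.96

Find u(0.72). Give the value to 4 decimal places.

-0.2981

Heun: k1 = f(t_n, u_n); k2 = f(t_n + h, u_n + h·k1); u_{n+1} = u_n + (h/2)·(k1 + k2).
t=0.000000, u=-0.960000:
  k1 = f(0.000000, -0.960000) = 0.873600
  k2 = f(0.240000, -0.750336) = 0.920508
  u ← -0.960000 + (0.24/2)·(0.873600 + 0.920508) = -0.744707
t=0.240000, u=-0.744707:
  k1 = f(0.240000, -0.744707) = 0.915386
  k2 = f(0.480000, -0.525014) = 0.939542
  u ← -0.744707 + (0.24/2)·(0.915386 + 0.939542) = -0.522116
t=0.480000, u=-0.522116:
  k1 = f(0.480000, -0.522116) = 0.936904
  k2 = f(0.720000, -0.297259) = 0.929890
  u ← -0.522116 + (0.24/2)·(0.936904 + 0.929890) = -0.298100
u(0.72) ≈ -0.2981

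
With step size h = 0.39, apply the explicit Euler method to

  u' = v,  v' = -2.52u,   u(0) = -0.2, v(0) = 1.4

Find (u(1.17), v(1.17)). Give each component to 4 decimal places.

Euler on (u,v): u_{n+1} = u_n + h·u', v_{n+1} = v_n + h·v'.
0.000000: (-0.200000, 1.400000); f=(1.400000, 0.504000) → (0.346000, 1.596560)
0.390000: (0.346000, 1.596560); f=(1.596560, -0.871920) → (0.968658, 1.256511)
0.780000: (0.968658, 1.256511); f=(1.256511, -2.441019) → (1.458698, 0.304514)
(u(1.17), v(1.17)) ≈ (1.4587, 0.3045)

1.4587, 0.3045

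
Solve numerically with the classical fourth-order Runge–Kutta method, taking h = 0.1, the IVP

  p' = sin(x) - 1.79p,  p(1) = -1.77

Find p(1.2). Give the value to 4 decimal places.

RK4: k1 = f(x_n, p_n); k2 = f(x_n + h/2, p_n + (h/2)·k1); k3 = f(x_n + h/2, p_n + (h/2)·k2); k4 = f(x_n + h, p_n + h·k3); p_{n+1} = p_n + (h/6)·(k1 + 2k2 + 2k3 + k4).
x=1.000000, p=-1.770000:
  k1 = f(1.000000, -1.770000) = 4.009771
  k2 = f(1.050000, -1.569511) = 3.676849
  k3 = f(1.050000, -1.586158) = 3.706645
  k4 = f(1.100000, -1.399335) = 3.396018
  p ← -1.770000 + (0.1/6)·(k1 + 2k2 + 2k3 + k4) = -1.400454
x=1.100000, p=-1.400454:
  k1 = f(1.100000, -1.400454) = 3.398020
  k2 = f(1.150000, -1.230553) = 3.115453
  k3 = f(1.150000, -1.244681) = 3.140743
  k4 = f(1.200000, -1.086379) = 2.876658
  p ← -1.400454 + (0.1/6)·(k1 + 2k2 + 2k3 + k4) = -1.087336
p(1.2) ≈ -1.0873

-1.0873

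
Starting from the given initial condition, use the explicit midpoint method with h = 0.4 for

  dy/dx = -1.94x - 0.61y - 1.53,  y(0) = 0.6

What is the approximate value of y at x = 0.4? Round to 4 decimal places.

-0.2211

Midpoint: k1 = f(x_n, y_n); k2 = f(x_n + h/2, y_n + (h/2)·k1); y_{n+1} = y_n + h·k2.
x=0.000000, y=0.600000:
  k1 = f(0.000000, 0.600000) = -1.896000
  k2 = f(0.200000, 0.220800) = -2.052688
  y ← 0.600000 + 0.4·(-2.052688) = -0.221075
y(0.4) ≈ -0.2211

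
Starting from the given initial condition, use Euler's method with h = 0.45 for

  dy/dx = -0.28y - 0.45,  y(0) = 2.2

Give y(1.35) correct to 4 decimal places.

Euler: y_{n+1} = y_n + h·f(x_n, y_n).
x=0.000000, y=2.200000: f=-1.066000 → y ← 2.200000 + 0.45·(-1.066000) = 1.720300
x=0.450000, y=1.720300: f=-0.931684 → y ← 1.720300 + 0.45·(-0.931684) = 1.301042
x=0.900000, y=1.301042: f=-0.814292 → y ← 1.301042 + 0.45·(-0.814292) = 0.934611
y(1.35) ≈ 0.9346

0.9346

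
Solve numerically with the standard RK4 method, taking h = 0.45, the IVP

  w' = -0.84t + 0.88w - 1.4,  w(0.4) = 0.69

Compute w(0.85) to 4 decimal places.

-0.0305

RK4: k1 = f(t_n, w_n); k2 = f(t_n + h/2, w_n + (h/2)·k1); k3 = f(t_n + h/2, w_n + (h/2)·k2); k4 = f(t_n + h, w_n + h·k3); w_{n+1} = w_n + (h/6)·(k1 + 2k2 + 2k3 + k4).
t=0.400000, w=0.690000:
  k1 = f(0.400000, 0.690000) = -1.128800
  k2 = f(0.625000, 0.436020) = -1.541302
  k3 = f(0.625000, 0.343207) = -1.622978
  k4 = f(0.850000, -0.040340) = -2.149499
  w ← 0.690000 + (0.45/6)·(k1 + 2k2 + 2k3 + k4) = -0.030514
w(0.85) ≈ -0.0305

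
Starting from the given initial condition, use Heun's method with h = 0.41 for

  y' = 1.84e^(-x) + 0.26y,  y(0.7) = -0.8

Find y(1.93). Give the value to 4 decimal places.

-0.2998

Heun: k1 = f(x_n, y_n); k2 = f(x_n + h, y_n + h·k1); y_{n+1} = y_n + (h/2)·(k1 + k2).
x=0.700000, y=-0.800000:
  k1 = f(0.700000, -0.800000) = 0.705717
  k2 = f(1.110000, -0.510656) = 0.473618
  y ← -0.800000 + (0.41/2)·(0.705717 + 0.473618) = -0.558236
x=1.110000, y=-0.558236:
  k1 = f(1.110000, -0.558236) = 0.461247
  k2 = f(1.520000, -0.369125) = 0.306457
  y ← -0.558236 + (0.41/2)·(0.461247 + 0.306457) = -0.400857
x=1.520000, y=-0.400857:
  k1 = f(1.520000, -0.400857) = 0.298207
  k2 = f(1.930000, -0.278592) = 0.194639
  y ← -0.400857 + (0.41/2)·(0.298207 + 0.194639) = -0.299824
y(1.93) ≈ -0.2998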